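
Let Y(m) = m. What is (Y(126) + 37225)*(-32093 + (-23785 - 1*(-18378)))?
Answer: -1400662500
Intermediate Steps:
(Y(126) + 37225)*(-32093 + (-23785 - 1*(-18378))) = (126 + 37225)*(-32093 + (-23785 - 1*(-18378))) = 37351*(-32093 + (-23785 + 18378)) = 37351*(-32093 - 5407) = 37351*(-37500) = -1400662500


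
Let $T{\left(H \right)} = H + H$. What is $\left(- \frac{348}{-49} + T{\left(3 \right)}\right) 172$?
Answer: $\frac{110424}{49} \approx 2253.6$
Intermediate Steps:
$T{\left(H \right)} = 2 H$
$\left(- \frac{348}{-49} + T{\left(3 \right)}\right) 172 = \left(- \frac{348}{-49} + 2 \cdot 3\right) 172 = \left(\left(-348\right) \left(- \frac{1}{49}\right) + 6\right) 172 = \left(\frac{348}{49} + 6\right) 172 = \frac{642}{49} \cdot 172 = \frac{110424}{49}$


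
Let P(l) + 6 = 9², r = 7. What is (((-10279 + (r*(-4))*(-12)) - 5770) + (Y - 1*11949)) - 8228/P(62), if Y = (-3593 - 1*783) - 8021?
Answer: -3012653/75 ≈ -40169.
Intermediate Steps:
Y = -12397 (Y = (-3593 - 783) - 8021 = -4376 - 8021 = -12397)
P(l) = 75 (P(l) = -6 + 9² = -6 + 81 = 75)
(((-10279 + (r*(-4))*(-12)) - 5770) + (Y - 1*11949)) - 8228/P(62) = (((-10279 + (7*(-4))*(-12)) - 5770) + (-12397 - 1*11949)) - 8228/75 = (((-10279 - 28*(-12)) - 5770) + (-12397 - 11949)) - 8228*1/75 = (((-10279 + 336) - 5770) - 24346) - 8228/75 = ((-9943 - 5770) - 24346) - 8228/75 = (-15713 - 24346) - 8228/75 = -40059 - 8228/75 = -3012653/75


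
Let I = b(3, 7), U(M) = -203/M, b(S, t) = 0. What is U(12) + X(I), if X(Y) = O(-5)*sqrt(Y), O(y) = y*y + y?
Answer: -203/12 ≈ -16.917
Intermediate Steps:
O(y) = y + y**2 (O(y) = y**2 + y = y + y**2)
I = 0
X(Y) = 20*sqrt(Y) (X(Y) = (-5*(1 - 5))*sqrt(Y) = (-5*(-4))*sqrt(Y) = 20*sqrt(Y))
U(12) + X(I) = -203/12 + 20*sqrt(0) = -203*1/12 + 20*0 = -203/12 + 0 = -203/12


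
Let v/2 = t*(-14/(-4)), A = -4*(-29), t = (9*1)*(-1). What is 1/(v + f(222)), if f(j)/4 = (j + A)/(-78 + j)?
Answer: -18/965 ≈ -0.018653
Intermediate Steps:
t = -9 (t = 9*(-1) = -9)
A = 116
f(j) = 4*(116 + j)/(-78 + j) (f(j) = 4*((j + 116)/(-78 + j)) = 4*((116 + j)/(-78 + j)) = 4*(116 + j)/(-78 + j))
v = -63 (v = 2*(-(-126)/(-4)) = 2*(-(-126)*(-1)/4) = 2*(-9*7/2) = 2*(-63/2) = -63)
1/(v + f(222)) = 1/(-63 + 4*(116 + 222)/(-78 + 222)) = 1/(-63 + 4*338/144) = 1/(-63 + 4*(1/144)*338) = 1/(-63 + 169/18) = 1/(-965/18) = -18/965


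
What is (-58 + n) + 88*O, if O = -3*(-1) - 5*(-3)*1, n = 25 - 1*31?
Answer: 1520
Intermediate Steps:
n = -6 (n = 25 - 31 = -6)
O = 18 (O = 3 + 15*1 = 3 + 15 = 18)
(-58 + n) + 88*O = (-58 - 6) + 88*18 = -64 + 1584 = 1520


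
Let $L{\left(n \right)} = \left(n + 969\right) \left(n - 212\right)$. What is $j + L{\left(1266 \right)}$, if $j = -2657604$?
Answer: $-301914$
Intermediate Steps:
$L{\left(n \right)} = \left(-212 + n\right) \left(969 + n\right)$ ($L{\left(n \right)} = \left(969 + n\right) \left(-212 + n\right) = \left(-212 + n\right) \left(969 + n\right)$)
$j + L{\left(1266 \right)} = -2657604 + \left(-205428 + 1266^{2} + 757 \cdot 1266\right) = -2657604 + \left(-205428 + 1602756 + 958362\right) = -2657604 + 2355690 = -301914$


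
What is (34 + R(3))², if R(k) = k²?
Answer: 1849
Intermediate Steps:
(34 + R(3))² = (34 + 3²)² = (34 + 9)² = 43² = 1849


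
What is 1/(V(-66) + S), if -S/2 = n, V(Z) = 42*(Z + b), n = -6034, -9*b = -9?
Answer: 1/9338 ≈ 0.00010709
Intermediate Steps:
b = 1 (b = -1/9*(-9) = 1)
V(Z) = 42 + 42*Z (V(Z) = 42*(Z + 1) = 42*(1 + Z) = 42 + 42*Z)
S = 12068 (S = -2*(-6034) = 12068)
1/(V(-66) + S) = 1/((42 + 42*(-66)) + 12068) = 1/((42 - 2772) + 12068) = 1/(-2730 + 12068) = 1/9338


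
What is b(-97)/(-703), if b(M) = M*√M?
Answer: 97*I*√97/703 ≈ 1.3589*I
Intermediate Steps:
b(M) = M^(3/2)
b(-97)/(-703) = (-97)^(3/2)/(-703) = -97*I*√97*(-1/703) = 97*I*√97/703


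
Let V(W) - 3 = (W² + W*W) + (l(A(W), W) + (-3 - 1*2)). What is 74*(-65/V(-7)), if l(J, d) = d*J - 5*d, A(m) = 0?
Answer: -4810/131 ≈ -36.718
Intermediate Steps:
l(J, d) = -5*d + J*d (l(J, d) = J*d - 5*d = -5*d + J*d)
V(W) = -2 - 5*W + 2*W² (V(W) = 3 + ((W² + W*W) + (W*(-5 + 0) + (-3 - 1*2))) = 3 + ((W² + W²) + (W*(-5) + (-3 - 2))) = 3 + (2*W² + (-5*W - 5)) = 3 + (2*W² + (-5 - 5*W)) = 3 + (-5 - 5*W + 2*W²) = -2 - 5*W + 2*W²)
74*(-65/V(-7)) = 74*(-65/(-2 - 5*(-7) + 2*(-7)²)) = 74*(-65/(-2 + 35 + 2*49)) = 74*(-65/(-2 + 35 + 98)) = 74*(-65/131) = -4810/131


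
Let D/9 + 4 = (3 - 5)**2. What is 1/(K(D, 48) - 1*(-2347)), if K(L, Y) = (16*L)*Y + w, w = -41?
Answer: 1/2306 ≈ 0.00043365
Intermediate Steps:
D = 0 (D = -36 + 9*(3 - 5)**2 = -36 + 9*(-2)**2 = -36 + 9*4 = -36 + 36 = 0)
K(L, Y) = -41 + 16*L*Y (K(L, Y) = (16*L)*Y - 41 = 16*L*Y - 41 = -41 + 16*L*Y)
1/(K(D, 48) - 1*(-2347)) = 1/((-41 + 16*0*48) - 1*(-2347)) = 1/((-41 + 0) + 2347) = 1/(-41 + 2347) = 1/2306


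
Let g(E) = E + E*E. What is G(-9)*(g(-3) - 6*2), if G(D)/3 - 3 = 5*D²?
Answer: -7344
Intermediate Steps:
g(E) = E + E²
G(D) = 9 + 15*D² (G(D) = 9 + 3*(5*D²) = 9 + 15*D²)
G(-9)*(g(-3) - 6*2) = (9 + 15*(-9)²)*(-3*(1 - 3) - 6*2) = (9 + 15*81)*(-3*(-2) - 12) = (9 + 1215)*(6 - 12) = 1224*(-6) = -7344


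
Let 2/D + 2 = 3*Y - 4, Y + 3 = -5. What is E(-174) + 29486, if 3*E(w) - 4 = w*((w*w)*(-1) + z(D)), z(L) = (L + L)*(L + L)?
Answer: 401736218/225 ≈ 1.7855e+6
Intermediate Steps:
Y = -8 (Y = -3 - 5 = -8)
D = -1/15 (D = 2/(-2 + (3*(-8) - 4)) = 2/(-2 + (-24 - 4)) = 2/(-2 - 28) = 2/(-30) = 2*(-1/30) = -1/15 ≈ -0.066667)
z(L) = 4*L² (z(L) = (2*L)*(2*L) = 4*L²)
E(w) = 4/3 + w*(4/225 - w²)/3 (E(w) = 4/3 + (w*((w*w)*(-1) + 4*(-1/15)²))/3 = 4/3 + (w*(w²*(-1) + 4*(1/225)))/3 = 4/3 + (w*(-w² + 4/225))/3 = 4/3 + (w*(4/225 - w²))/3 = 4/3 + w*(4/225 - w²)/3)
E(-174) + 29486 = (4/3 - ⅓*(-174)³ + (4/675)*(-174)) + 29486 = (4/3 - ⅓*(-5268024) - 232/225) + 29486 = (4/3 + 1756008 - 232/225) + 29486 = 395101868/225 + 29486 = 401736218/225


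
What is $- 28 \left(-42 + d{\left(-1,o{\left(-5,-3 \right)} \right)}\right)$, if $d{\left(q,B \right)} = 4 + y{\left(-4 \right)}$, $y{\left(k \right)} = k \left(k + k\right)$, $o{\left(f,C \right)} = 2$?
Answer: $168$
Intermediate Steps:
$y{\left(k \right)} = 2 k^{2}$ ($y{\left(k \right)} = k 2 k = 2 k^{2}$)
$d{\left(q,B \right)} = 36$ ($d{\left(q,B \right)} = 4 + 2 \left(-4\right)^{2} = 4 + 2 \cdot 16 = 4 + 32 = 36$)
$- 28 \left(-42 + d{\left(-1,o{\left(-5,-3 \right)} \right)}\right) = - 28 \left(-42 + 36\right) = - 28 \left(-6\right) = \left(-1\right) \left(-168\right) = 168$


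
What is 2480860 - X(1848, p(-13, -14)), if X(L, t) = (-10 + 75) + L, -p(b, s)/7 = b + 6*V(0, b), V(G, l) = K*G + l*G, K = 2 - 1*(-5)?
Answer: 2478947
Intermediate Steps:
K = 7 (K = 2 + 5 = 7)
V(G, l) = 7*G + G*l (V(G, l) = 7*G + l*G = 7*G + G*l)
p(b, s) = -7*b (p(b, s) = -7*(b + 6*(0*(7 + b))) = -7*(b + 6*0) = -7*(b + 0) = -7*b)
X(L, t) = 65 + L
2480860 - X(1848, p(-13, -14)) = 2480860 - (65 + 1848) = 2480860 - 1*1913 = 2480860 - 1913 = 2478947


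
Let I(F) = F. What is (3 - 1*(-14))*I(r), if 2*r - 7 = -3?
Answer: 34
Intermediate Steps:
r = 2 (r = 7/2 + (1/2)*(-3) = 7/2 - 3/2 = 2)
(3 - 1*(-14))*I(r) = (3 - 1*(-14))*2 = (3 + 14)*2 = 17*2 = 34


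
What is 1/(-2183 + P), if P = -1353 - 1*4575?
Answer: -1/8111 ≈ -0.00012329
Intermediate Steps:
P = -5928 (P = -1353 - 4575 = -5928)
1/(-2183 + P) = 1/(-2183 - 5928) = 1/(-8111) = -1/8111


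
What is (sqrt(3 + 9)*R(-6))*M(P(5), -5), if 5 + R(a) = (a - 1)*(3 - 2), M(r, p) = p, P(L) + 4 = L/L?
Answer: 120*sqrt(3) ≈ 207.85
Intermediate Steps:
P(L) = -3 (P(L) = -4 + L/L = -4 + 1 = -3)
R(a) = -6 + a (R(a) = -5 + (a - 1)*(3 - 2) = -5 + (-1 + a)*1 = -5 + (-1 + a) = -6 + a)
(sqrt(3 + 9)*R(-6))*M(P(5), -5) = (sqrt(3 + 9)*(-6 - 6))*(-5) = (sqrt(12)*(-12))*(-5) = ((2*sqrt(3))*(-12))*(-5) = -24*sqrt(3)*(-5) = 120*sqrt(3)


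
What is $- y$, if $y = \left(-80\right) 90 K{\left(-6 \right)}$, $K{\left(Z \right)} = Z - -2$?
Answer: $-28800$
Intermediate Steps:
$K{\left(Z \right)} = 2 + Z$ ($K{\left(Z \right)} = Z + 2 = 2 + Z$)
$y = 28800$ ($y = \left(-80\right) 90 \left(2 - 6\right) = \left(-7200\right) \left(-4\right) = 28800$)
$- y = \left(-1\right) 28800 = -28800$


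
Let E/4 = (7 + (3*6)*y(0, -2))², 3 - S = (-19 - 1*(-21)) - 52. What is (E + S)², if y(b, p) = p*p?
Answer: 625850289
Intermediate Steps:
y(b, p) = p²
S = 53 (S = 3 - ((-19 - 1*(-21)) - 52) = 3 - ((-19 + 21) - 52) = 3 - (2 - 52) = 3 - 1*(-50) = 3 + 50 = 53)
E = 24964 (E = 4*(7 + (3*6)*(-2)²)² = 4*(7 + 18*4)² = 4*(7 + 72)² = 4*79² = 4*6241 = 24964)
(E + S)² = (24964 + 53)² = 25017² = 625850289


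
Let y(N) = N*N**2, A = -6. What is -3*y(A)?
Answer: 648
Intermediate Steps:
y(N) = N**3
-3*y(A) = -3*(-6)**3 = -3*(-216) = 648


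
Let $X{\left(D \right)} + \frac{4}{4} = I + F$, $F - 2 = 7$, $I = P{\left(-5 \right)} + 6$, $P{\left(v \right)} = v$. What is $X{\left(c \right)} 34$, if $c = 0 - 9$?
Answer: $306$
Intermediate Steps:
$c = -9$ ($c = 0 - 9 = -9$)
$I = 1$ ($I = -5 + 6 = 1$)
$F = 9$ ($F = 2 + 7 = 9$)
$X{\left(D \right)} = 9$ ($X{\left(D \right)} = -1 + \left(1 + 9\right) = -1 + 10 = 9$)
$X{\left(c \right)} 34 = 9 \cdot 34 = 306$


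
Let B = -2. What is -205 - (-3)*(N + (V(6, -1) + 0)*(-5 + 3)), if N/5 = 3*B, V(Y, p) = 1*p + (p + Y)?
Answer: -319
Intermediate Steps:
V(Y, p) = Y + 2*p (V(Y, p) = p + (Y + p) = Y + 2*p)
N = -30 (N = 5*(3*(-2)) = 5*(-6) = -30)
-205 - (-3)*(N + (V(6, -1) + 0)*(-5 + 3)) = -205 - (-3)*(-30 + ((6 + 2*(-1)) + 0)*(-5 + 3)) = -205 - (-3)*(-30 + ((6 - 2) + 0)*(-2)) = -205 - (-3)*(-30 + (4 + 0)*(-2)) = -205 - (-3)*(-30 + 4*(-2)) = -205 - (-3)*(-30 - 8) = -205 - (-3)*(-38) = -205 - 1*114 = -205 - 114 = -319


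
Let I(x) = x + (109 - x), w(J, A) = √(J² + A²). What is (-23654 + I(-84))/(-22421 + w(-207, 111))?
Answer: 527902445/502646071 + 70635*√6130/502646071 ≈ 1.0612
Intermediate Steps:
w(J, A) = √(A² + J²)
I(x) = 109
(-23654 + I(-84))/(-22421 + w(-207, 111)) = (-23654 + 109)/(-22421 + √(111² + (-207)²)) = -23545/(-22421 + √(12321 + 42849)) = -23545/(-22421 + √55170) = -23545/(-22421 + 3*√6130)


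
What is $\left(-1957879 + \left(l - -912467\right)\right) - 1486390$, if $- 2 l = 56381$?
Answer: $- \frac{5119985}{2} \approx -2.56 \cdot 10^{6}$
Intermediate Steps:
$l = - \frac{56381}{2}$ ($l = \left(- \frac{1}{2}\right) 56381 = - \frac{56381}{2} \approx -28191.0$)
$\left(-1957879 + \left(l - -912467\right)\right) - 1486390 = \left(-1957879 - - \frac{1768553}{2}\right) - 1486390 = \left(-1957879 + \left(- \frac{56381}{2} + 912467\right)\right) - 1486390 = \left(-1957879 + \frac{1768553}{2}\right) - 1486390 = - \frac{2147205}{2} - 1486390 = - \frac{5119985}{2}$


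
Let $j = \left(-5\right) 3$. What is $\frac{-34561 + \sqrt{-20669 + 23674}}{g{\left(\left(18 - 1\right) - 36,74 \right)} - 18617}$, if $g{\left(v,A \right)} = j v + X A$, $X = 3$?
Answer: $\frac{34561}{18110} - \frac{\sqrt{3005}}{18110} \approx 1.9054$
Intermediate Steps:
$j = -15$
$g{\left(v,A \right)} = - 15 v + 3 A$
$\frac{-34561 + \sqrt{-20669 + 23674}}{g{\left(\left(18 - 1\right) - 36,74 \right)} - 18617} = \frac{-34561 + \sqrt{-20669 + 23674}}{\left(- 15 \left(\left(18 - 1\right) - 36\right) + 3 \cdot 74\right) - 18617} = \frac{-34561 + \sqrt{3005}}{\left(- 15 \left(17 - 36\right) + 222\right) - 18617} = \frac{-34561 + \sqrt{3005}}{\left(\left(-15\right) \left(-19\right) + 222\right) - 18617} = \frac{-34561 + \sqrt{3005}}{\left(285 + 222\right) - 18617} = \frac{-34561 + \sqrt{3005}}{507 - 18617} = \frac{-34561 + \sqrt{3005}}{-18110} = \left(-34561 + \sqrt{3005}\right) \left(- \frac{1}{18110}\right) = \frac{34561}{18110} - \frac{\sqrt{3005}}{18110}$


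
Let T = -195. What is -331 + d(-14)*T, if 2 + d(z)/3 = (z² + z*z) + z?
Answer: -220291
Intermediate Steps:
d(z) = -6 + 3*z + 6*z² (d(z) = -6 + 3*((z² + z*z) + z) = -6 + 3*((z² + z²) + z) = -6 + 3*(2*z² + z) = -6 + 3*(z + 2*z²) = -6 + (3*z + 6*z²) = -6 + 3*z + 6*z²)
-331 + d(-14)*T = -331 + (-6 + 3*(-14) + 6*(-14)²)*(-195) = -331 + (-6 - 42 + 6*196)*(-195) = -331 + (-6 - 42 + 1176)*(-195) = -331 + 1128*(-195) = -331 - 219960 = -220291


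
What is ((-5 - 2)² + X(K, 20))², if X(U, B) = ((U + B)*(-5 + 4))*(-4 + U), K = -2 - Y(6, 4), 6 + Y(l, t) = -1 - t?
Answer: 9216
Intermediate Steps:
Y(l, t) = -7 - t (Y(l, t) = -6 + (-1 - t) = -7 - t)
K = 9 (K = -2 - (-7 - 1*4) = -2 - (-7 - 4) = -2 - 1*(-11) = -2 + 11 = 9)
X(U, B) = (-4 + U)*(-B - U) (X(U, B) = ((B + U)*(-1))*(-4 + U) = (-B - U)*(-4 + U) = (-4 + U)*(-B - U))
((-5 - 2)² + X(K, 20))² = ((-5 - 2)² + (-1*9² + 4*20 + 4*9 - 1*20*9))² = ((-7)² + (-1*81 + 80 + 36 - 180))² = (49 + (-81 + 80 + 36 - 180))² = (49 - 145)² = (-96)² = 9216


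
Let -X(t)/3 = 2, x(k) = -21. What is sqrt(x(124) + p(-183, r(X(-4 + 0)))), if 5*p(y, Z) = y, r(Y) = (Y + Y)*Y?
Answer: 12*I*sqrt(10)/5 ≈ 7.5895*I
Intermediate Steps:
X(t) = -6 (X(t) = -3*2 = -6)
r(Y) = 2*Y**2 (r(Y) = (2*Y)*Y = 2*Y**2)
p(y, Z) = y/5
sqrt(x(124) + p(-183, r(X(-4 + 0)))) = sqrt(-21 + (1/5)*(-183)) = sqrt(-21 - 183/5) = sqrt(-288/5) = 12*I*sqrt(10)/5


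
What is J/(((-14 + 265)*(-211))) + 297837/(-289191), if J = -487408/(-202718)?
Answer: -532960510881209/517466229281603 ≈ -1.0299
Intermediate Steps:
J = 243704/101359 (J = -487408*(-1/202718) = 243704/101359 ≈ 2.4044)
J/(((-14 + 265)*(-211))) + 297837/(-289191) = 243704/(101359*(((-14 + 265)*(-211)))) + 297837/(-289191) = 243704/(101359*((251*(-211)))) + 297837*(-1/289191) = (243704/101359)/(-52961) - 99279/96397 = (243704/101359)*(-1/52961) - 99279/96397 = -243704/5368073999 - 99279/96397 = -532960510881209/517466229281603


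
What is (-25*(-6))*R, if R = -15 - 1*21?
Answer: -5400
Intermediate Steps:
R = -36 (R = -15 - 21 = -36)
(-25*(-6))*R = -25*(-6)*(-36) = 150*(-36) = -5400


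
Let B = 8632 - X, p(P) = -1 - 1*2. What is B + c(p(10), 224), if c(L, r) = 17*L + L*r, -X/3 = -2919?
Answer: -848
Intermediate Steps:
X = 8757 (X = -3*(-2919) = 8757)
p(P) = -3 (p(P) = -1 - 2 = -3)
B = -125 (B = 8632 - 1*8757 = 8632 - 8757 = -125)
B + c(p(10), 224) = -125 - 3*(17 + 224) = -125 - 3*241 = -125 - 723 = -848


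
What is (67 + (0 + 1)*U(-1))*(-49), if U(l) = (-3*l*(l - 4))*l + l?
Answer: -3969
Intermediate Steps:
U(l) = l - 3*l**2*(-4 + l) (U(l) = (-3*l*(-4 + l))*l + l = -3*l**2*(-4 + l) + l = l - 3*l**2*(-4 + l))
(67 + (0 + 1)*U(-1))*(-49) = (67 + (0 + 1)*(-(1 - 3*(-1)**2 + 12*(-1))))*(-49) = (67 + 1*(-(1 - 3*1 - 12)))*(-49) = (67 + 1*(-(1 - 3 - 12)))*(-49) = (67 + 1*(-1*(-14)))*(-49) = (67 + 1*14)*(-49) = (67 + 14)*(-49) = 81*(-49) = -3969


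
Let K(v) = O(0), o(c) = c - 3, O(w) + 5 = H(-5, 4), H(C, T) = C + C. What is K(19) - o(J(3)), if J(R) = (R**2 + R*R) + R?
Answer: -33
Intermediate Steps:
H(C, T) = 2*C
O(w) = -15 (O(w) = -5 + 2*(-5) = -5 - 10 = -15)
J(R) = R + 2*R**2 (J(R) = (R**2 + R**2) + R = 2*R**2 + R = R + 2*R**2)
o(c) = -3 + c
K(v) = -15
K(19) - o(J(3)) = -15 - (-3 + 3*(1 + 2*3)) = -15 - (-3 + 3*(1 + 6)) = -15 - (-3 + 3*7) = -15 - (-3 + 21) = -15 - 1*18 = -15 - 18 = -33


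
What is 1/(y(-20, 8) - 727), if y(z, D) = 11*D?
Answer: -1/639 ≈ -0.0015649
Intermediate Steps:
1/(y(-20, 8) - 727) = 1/(11*8 - 727) = 1/(88 - 727) = 1/(-639) = -1/639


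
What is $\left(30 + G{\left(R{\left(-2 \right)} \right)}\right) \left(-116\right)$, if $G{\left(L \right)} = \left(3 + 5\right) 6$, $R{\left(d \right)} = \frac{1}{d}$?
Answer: $-9048$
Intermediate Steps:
$G{\left(L \right)} = 48$ ($G{\left(L \right)} = 8 \cdot 6 = 48$)
$\left(30 + G{\left(R{\left(-2 \right)} \right)}\right) \left(-116\right) = \left(30 + 48\right) \left(-116\right) = 78 \left(-116\right) = -9048$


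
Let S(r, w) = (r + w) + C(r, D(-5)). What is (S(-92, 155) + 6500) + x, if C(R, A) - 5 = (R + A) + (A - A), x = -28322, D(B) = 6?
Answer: -21840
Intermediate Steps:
C(R, A) = 5 + A + R (C(R, A) = 5 + ((R + A) + (A - A)) = 5 + ((A + R) + 0) = 5 + (A + R) = 5 + A + R)
S(r, w) = 11 + w + 2*r (S(r, w) = (r + w) + (5 + 6 + r) = (r + w) + (11 + r) = 11 + w + 2*r)
(S(-92, 155) + 6500) + x = ((11 + 155 + 2*(-92)) + 6500) - 28322 = ((11 + 155 - 184) + 6500) - 28322 = (-18 + 6500) - 28322 = 6482 - 28322 = -21840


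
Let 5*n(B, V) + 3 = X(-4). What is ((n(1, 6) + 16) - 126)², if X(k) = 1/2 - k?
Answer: 1203409/100 ≈ 12034.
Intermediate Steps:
X(k) = ½ - k
n(B, V) = 3/10 (n(B, V) = -⅗ + (½ - 1*(-4))/5 = -⅗ + (½ + 4)/5 = -⅗ + (⅕)*(9/2) = -⅗ + 9/10 = 3/10)
((n(1, 6) + 16) - 126)² = ((3/10 + 16) - 126)² = (163/10 - 126)² = (-1097/10)² = 1203409/100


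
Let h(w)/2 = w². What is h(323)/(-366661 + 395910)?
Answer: 208658/29249 ≈ 7.1339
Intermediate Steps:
h(w) = 2*w²
h(323)/(-366661 + 395910) = (2*323²)/(-366661 + 395910) = (2*104329)/29249 = 208658*(1/29249) = 208658/29249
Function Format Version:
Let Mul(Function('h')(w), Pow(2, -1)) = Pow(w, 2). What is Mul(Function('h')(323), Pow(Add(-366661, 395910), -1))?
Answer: Rational(208658, 29249) ≈ 7.1339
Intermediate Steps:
Function('h')(w) = Mul(2, Pow(w, 2))
Mul(Function('h')(323), Pow(Add(-366661, 395910), -1)) = Mul(Mul(2, Pow(323, 2)), Pow(Add(-366661, 395910), -1)) = Mul(Mul(2, 104329), Pow(29249, -1)) = Mul(208658, Rational(1, 29249)) = Rational(208658, 29249)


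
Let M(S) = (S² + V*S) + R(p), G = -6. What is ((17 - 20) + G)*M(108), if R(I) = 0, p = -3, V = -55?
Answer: -51516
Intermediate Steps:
M(S) = S² - 55*S (M(S) = (S² - 55*S) + 0 = S² - 55*S)
((17 - 20) + G)*M(108) = ((17 - 20) - 6)*(108*(-55 + 108)) = (-3 - 6)*(108*53) = -9*5724 = -51516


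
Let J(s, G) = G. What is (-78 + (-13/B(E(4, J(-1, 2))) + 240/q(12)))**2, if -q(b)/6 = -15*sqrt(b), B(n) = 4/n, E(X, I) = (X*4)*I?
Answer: 894364/27 - 1456*sqrt(3)/9 ≈ 32844.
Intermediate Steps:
E(X, I) = 4*I*X (E(X, I) = (4*X)*I = 4*I*X)
q(b) = 90*sqrt(b) (q(b) = -(-90)*sqrt(b) = 90*sqrt(b))
(-78 + (-13/B(E(4, J(-1, 2))) + 240/q(12)))**2 = (-78 + (-13/(4/((4*2*4))) + 240/((90*sqrt(12)))))**2 = (-78 + (-13/(4/32) + 240/((90*(2*sqrt(3))))))**2 = (-78 + (-13/(4*(1/32)) + 240/((180*sqrt(3)))))**2 = (-78 + (-13/1/8 + 240*(sqrt(3)/540)))**2 = (-78 + (-13*8 + 4*sqrt(3)/9))**2 = (-78 + (-104 + 4*sqrt(3)/9))**2 = (-182 + 4*sqrt(3)/9)**2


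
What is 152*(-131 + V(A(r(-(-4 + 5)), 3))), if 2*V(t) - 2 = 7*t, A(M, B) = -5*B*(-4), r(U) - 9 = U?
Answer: 12160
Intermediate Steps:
r(U) = 9 + U
A(M, B) = 20*B
V(t) = 1 + 7*t/2 (V(t) = 1 + (7*t)/2 = 1 + 7*t/2)
152*(-131 + V(A(r(-(-4 + 5)), 3))) = 152*(-131 + (1 + 7*(20*3)/2)) = 152*(-131 + (1 + (7/2)*60)) = 152*(-131 + (1 + 210)) = 152*(-131 + 211) = 152*80 = 12160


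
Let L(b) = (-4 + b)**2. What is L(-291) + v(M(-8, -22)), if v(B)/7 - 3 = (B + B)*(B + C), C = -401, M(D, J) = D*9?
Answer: 563830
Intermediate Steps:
M(D, J) = 9*D
v(B) = 21 + 14*B*(-401 + B) (v(B) = 21 + 7*((B + B)*(B - 401)) = 21 + 7*((2*B)*(-401 + B)) = 21 + 7*(2*B*(-401 + B)) = 21 + 14*B*(-401 + B))
L(-291) + v(M(-8, -22)) = (-4 - 291)**2 + (21 - 50526*(-8) + 14*(9*(-8))**2) = (-295)**2 + (21 - 5614*(-72) + 14*(-72)**2) = 87025 + (21 + 404208 + 14*5184) = 87025 + (21 + 404208 + 72576) = 87025 + 476805 = 563830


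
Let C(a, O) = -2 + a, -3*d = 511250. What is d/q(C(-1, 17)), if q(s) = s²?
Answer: -511250/27 ≈ -18935.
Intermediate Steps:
d = -511250/3 (d = -⅓*511250 = -511250/3 ≈ -1.7042e+5)
d/q(C(-1, 17)) = -511250/(3*(-2 - 1)²) = -511250/(3*((-3)²)) = -511250/3/9 = -511250/3*⅑ = -511250/27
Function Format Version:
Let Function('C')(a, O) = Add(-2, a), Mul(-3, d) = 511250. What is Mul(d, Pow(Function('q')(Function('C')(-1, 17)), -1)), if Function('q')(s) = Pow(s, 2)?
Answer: Rational(-511250, 27) ≈ -18935.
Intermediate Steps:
d = Rational(-511250, 3) (d = Mul(Rational(-1, 3), 511250) = Rational(-511250, 3) ≈ -1.7042e+5)
Mul(d, Pow(Function('q')(Function('C')(-1, 17)), -1)) = Mul(Rational(-511250, 3), Pow(Pow(Add(-2, -1), 2), -1)) = Mul(Rational(-511250, 3), Pow(Pow(-3, 2), -1)) = Mul(Rational(-511250, 3), Pow(9, -1)) = Mul(Rational(-511250, 3), Rational(1, 9)) = Rational(-511250, 27)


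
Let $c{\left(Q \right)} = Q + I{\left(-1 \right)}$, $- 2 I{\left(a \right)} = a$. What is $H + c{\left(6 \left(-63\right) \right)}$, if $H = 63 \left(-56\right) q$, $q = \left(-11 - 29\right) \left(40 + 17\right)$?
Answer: $\frac{16086925}{2} \approx 8.0435 \cdot 10^{6}$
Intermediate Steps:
$q = -2280$ ($q = \left(-40\right) 57 = -2280$)
$I{\left(a \right)} = - \frac{a}{2}$
$c{\left(Q \right)} = \frac{1}{2} + Q$ ($c{\left(Q \right)} = Q - - \frac{1}{2} = Q + \frac{1}{2} = \frac{1}{2} + Q$)
$H = 8043840$ ($H = 63 \left(-56\right) \left(-2280\right) = \left(-3528\right) \left(-2280\right) = 8043840$)
$H + c{\left(6 \left(-63\right) \right)} = 8043840 + \left(\frac{1}{2} + 6 \left(-63\right)\right) = 8043840 + \left(\frac{1}{2} - 378\right) = 8043840 - \frac{755}{2} = \frac{16086925}{2}$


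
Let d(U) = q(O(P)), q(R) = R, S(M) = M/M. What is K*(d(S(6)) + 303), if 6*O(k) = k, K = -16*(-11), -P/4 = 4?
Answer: 158576/3 ≈ 52859.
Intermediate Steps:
P = -16 (P = -4*4 = -16)
K = 176
O(k) = k/6
S(M) = 1
d(U) = -8/3 (d(U) = (1/6)*(-16) = -8/3)
K*(d(S(6)) + 303) = 176*(-8/3 + 303) = 176*(901/3) = 158576/3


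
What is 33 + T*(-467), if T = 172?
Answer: -80291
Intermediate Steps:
33 + T*(-467) = 33 + 172*(-467) = 33 - 80324 = -80291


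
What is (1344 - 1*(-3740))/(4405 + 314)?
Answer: 5084/4719 ≈ 1.0773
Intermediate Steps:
(1344 - 1*(-3740))/(4405 + 314) = (1344 + 3740)/4719 = 5084*(1/4719) = 5084/4719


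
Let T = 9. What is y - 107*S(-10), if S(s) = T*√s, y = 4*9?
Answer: 36 - 963*I*√10 ≈ 36.0 - 3045.3*I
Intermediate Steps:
y = 36
S(s) = 9*√s
y - 107*S(-10) = 36 - 963*√(-10) = 36 - 963*I*√10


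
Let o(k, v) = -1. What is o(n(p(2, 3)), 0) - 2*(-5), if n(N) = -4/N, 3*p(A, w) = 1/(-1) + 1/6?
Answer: 9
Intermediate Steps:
p(A, w) = -5/18 (p(A, w) = (1/(-1) + 1/6)/3 = (1*(-1) + 1*(⅙))/3 = (-1 + ⅙)/3 = (⅓)*(-⅚) = -5/18)
o(n(p(2, 3)), 0) - 2*(-5) = -1 - 2*(-5) = -1 + 10 = 9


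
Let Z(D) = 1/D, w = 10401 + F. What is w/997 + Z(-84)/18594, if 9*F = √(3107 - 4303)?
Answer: 16245279299/1557210312 + 2*I*√299/8973 ≈ 10.432 + 0.0038541*I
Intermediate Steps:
F = 2*I*√299/9 (F = √(3107 - 4303)/9 = √(-1196)/9 = (2*I*√299)/9 = 2*I*√299/9 ≈ 3.8426*I)
w = 10401 + 2*I*√299/9 ≈ 10401.0 + 3.8426*I
w/997 + Z(-84)/18594 = (10401 + 2*I*√299/9)/997 + 1/(-84*18594) = (10401 + 2*I*√299/9)*(1/997) - 1/84*1/18594 = (10401/997 + 2*I*√299/8973) - 1/1561896 = 16245279299/1557210312 + 2*I*√299/8973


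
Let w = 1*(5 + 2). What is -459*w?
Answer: -3213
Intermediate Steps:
w = 7 (w = 1*7 = 7)
-459*w = -459*7 = -3213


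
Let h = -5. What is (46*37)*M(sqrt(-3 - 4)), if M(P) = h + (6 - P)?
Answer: 1702 - 1702*I*sqrt(7) ≈ 1702.0 - 4503.1*I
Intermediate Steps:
M(P) = 1 - P (M(P) = -5 + (6 - P) = 1 - P)
(46*37)*M(sqrt(-3 - 4)) = (46*37)*(1 - sqrt(-3 - 4)) = 1702*(1 - sqrt(-7)) = 1702*(1 - I*sqrt(7)) = 1702 - 1702*I*sqrt(7)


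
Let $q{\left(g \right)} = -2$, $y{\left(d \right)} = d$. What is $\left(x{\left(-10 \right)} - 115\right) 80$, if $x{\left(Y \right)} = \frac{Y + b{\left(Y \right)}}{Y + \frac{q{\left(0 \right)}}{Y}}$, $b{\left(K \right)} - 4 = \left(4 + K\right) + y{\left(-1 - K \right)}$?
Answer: $- \frac{449600}{49} \approx -9175.5$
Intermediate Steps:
$b{\left(K \right)} = 7$ ($b{\left(K \right)} = 4 + \left(\left(4 + K\right) - \left(1 + K\right)\right) = 4 + 3 = 7$)
$x{\left(Y \right)} = \frac{7 + Y}{Y - \frac{2}{Y}}$ ($x{\left(Y \right)} = \frac{Y + 7}{Y - \frac{2}{Y}} = \frac{7 + Y}{Y - \frac{2}{Y}}$)
$\left(x{\left(-10 \right)} - 115\right) 80 = \left(- \frac{10 \left(7 - 10\right)}{-2 + \left(-10\right)^{2}} - 115\right) 80 = \left(\left(-10\right) \frac{1}{-2 + 100} \left(-3\right) - 115\right) 80 = \left(\left(-10\right) \frac{1}{98} \left(-3\right) - 115\right) 80 = \left(\frac{15}{49} - 115\right) 80 = \left(- \frac{5620}{49}\right) 80 = - \frac{449600}{49}$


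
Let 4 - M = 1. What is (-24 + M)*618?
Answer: -12978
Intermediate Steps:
M = 3 (M = 4 - 1*1 = 4 - 1 = 3)
(-24 + M)*618 = (-24 + 3)*618 = -21*618 = -12978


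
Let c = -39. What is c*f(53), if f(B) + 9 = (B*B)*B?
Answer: -5805852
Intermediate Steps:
f(B) = -9 + B³ (f(B) = -9 + (B*B)*B = -9 + B²*B = -9 + B³)
c*f(53) = -39*(-9 + 53³) = -39*(-9 + 148877) = -39*148868 = -5805852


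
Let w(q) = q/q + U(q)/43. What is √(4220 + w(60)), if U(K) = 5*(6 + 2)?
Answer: √7806349/43 ≈ 64.976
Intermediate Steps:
U(K) = 40 (U(K) = 5*8 = 40)
w(q) = 83/43 (w(q) = q/q + 40/43 = 1 + 40*(1/43) = 1 + 40/43 = 83/43)
√(4220 + w(60)) = √(4220 + 83/43) = √(181543/43) = √7806349/43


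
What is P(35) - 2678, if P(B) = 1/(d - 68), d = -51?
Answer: -318683/119 ≈ -2678.0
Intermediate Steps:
P(B) = -1/119 (P(B) = 1/(-51 - 68) = 1/(-119) = -1/119)
P(35) - 2678 = -1/119 - 2678 = -318683/119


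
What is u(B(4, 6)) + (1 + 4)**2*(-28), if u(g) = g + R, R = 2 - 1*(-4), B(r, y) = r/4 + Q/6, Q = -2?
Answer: -2080/3 ≈ -693.33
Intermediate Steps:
B(r, y) = -1/3 + r/4 (B(r, y) = r/4 - 2/6 = r*(1/4) - 2*1/6 = r/4 - 1/3 = -1/3 + r/4)
R = 6 (R = 2 + 4 = 6)
u(g) = 6 + g (u(g) = g + 6 = 6 + g)
u(B(4, 6)) + (1 + 4)**2*(-28) = (6 + (-1/3 + (1/4)*4)) + (1 + 4)**2*(-28) = (6 + (-1/3 + 1)) + 5**2*(-28) = (6 + 2/3) + 25*(-28) = 20/3 - 700 = -2080/3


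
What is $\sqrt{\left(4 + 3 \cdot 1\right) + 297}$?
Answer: $4 \sqrt{19} \approx 17.436$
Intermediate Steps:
$\sqrt{\left(4 + 3 \cdot 1\right) + 297} = \sqrt{\left(4 + 3\right) + 297} = \sqrt{7 + 297} = \sqrt{304} = 4 \sqrt{19}$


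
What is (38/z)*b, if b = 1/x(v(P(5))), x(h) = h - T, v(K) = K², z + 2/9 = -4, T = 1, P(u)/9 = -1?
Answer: -9/80 ≈ -0.11250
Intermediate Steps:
P(u) = -9 (P(u) = 9*(-1) = -9)
z = -38/9 (z = -2/9 - 4 = -38/9 ≈ -4.2222)
x(h) = -1 + h (x(h) = h - 1*1 = h - 1 = -1 + h)
b = 1/80 (b = 1/(-1 + (-9)²) = 1/(-1 + 81) = 1/80 ≈ 0.012500)
(38/z)*b = (38/(-38/9))*(1/80) = (38*(-9/38))*(1/80) = -9*1/80 = -9/80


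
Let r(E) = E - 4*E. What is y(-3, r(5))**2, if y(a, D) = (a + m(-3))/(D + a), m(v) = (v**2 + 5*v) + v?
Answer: 4/9 ≈ 0.44444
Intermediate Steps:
m(v) = v**2 + 6*v
r(E) = -3*E
y(a, D) = (-9 + a)/(D + a) (y(a, D) = (a - 3*(6 - 3))/(D + a) = (a - 3*3)/(D + a) = (a - 9)/(D + a) = (-9 + a)/(D + a))
y(-3, r(5))**2 = ((-9 - 3)/(-3*5 - 3))**2 = (-12/(-15 - 3))**2 = (-12/(-18))**2 = (-1/18*(-12))**2 = (2/3)**2 = 4/9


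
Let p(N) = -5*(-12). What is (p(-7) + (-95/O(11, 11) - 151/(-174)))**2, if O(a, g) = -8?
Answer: 2563295641/484416 ≈ 5291.5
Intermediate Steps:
p(N) = 60
(p(-7) + (-95/O(11, 11) - 151/(-174)))**2 = (60 + (-95/(-8) - 151/(-174)))**2 = (60 + (-95*(-1/8) - 151*(-1/174)))**2 = (60 + (95/8 + 151/174))**2 = (60 + 8869/696)**2 = (50629/696)**2 = 2563295641/484416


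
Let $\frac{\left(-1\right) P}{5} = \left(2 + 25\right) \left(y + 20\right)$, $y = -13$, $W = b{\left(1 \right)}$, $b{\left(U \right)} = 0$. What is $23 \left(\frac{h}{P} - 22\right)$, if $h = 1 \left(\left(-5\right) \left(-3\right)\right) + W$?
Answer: $- \frac{31901}{63} \approx -506.37$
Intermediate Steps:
$W = 0$
$P = -945$ ($P = - 5 \left(2 + 25\right) \left(-13 + 20\right) = - 5 \cdot 27 \cdot 7 = \left(-5\right) 189 = -945$)
$h = 15$ ($h = 1 \left(\left(-5\right) \left(-3\right)\right) + 0 = 1 \cdot 15 + 0 = 15 + 0 = 15$)
$23 \left(\frac{h}{P} - 22\right) = 23 \left(\frac{15}{-945} - 22\right) = 23 \left(15 \left(- \frac{1}{945}\right) - 22\right) = 23 \left(- \frac{1}{63} - 22\right) = 23 \left(- \frac{1387}{63}\right) = - \frac{31901}{63}$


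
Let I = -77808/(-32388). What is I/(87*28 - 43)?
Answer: 6484/6458707 ≈ 0.0010039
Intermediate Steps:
I = 6484/2699 (I = -77808*(-1/32388) = 6484/2699 ≈ 2.4024)
I/(87*28 - 43) = 6484/(2699*(87*28 - 43)) = 6484/(2699*(2436 - 43)) = (6484/2699)/2393 = (6484/2699)*(1/2393) = 6484/6458707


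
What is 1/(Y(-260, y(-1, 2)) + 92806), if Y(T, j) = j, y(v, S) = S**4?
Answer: 1/92822 ≈ 1.0773e-5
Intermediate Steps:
1/(Y(-260, y(-1, 2)) + 92806) = 1/(2**4 + 92806) = 1/(16 + 92806) = 1/92822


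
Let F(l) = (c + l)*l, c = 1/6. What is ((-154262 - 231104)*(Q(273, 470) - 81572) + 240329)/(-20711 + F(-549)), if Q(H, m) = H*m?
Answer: -5145998794/80171 ≈ -64188.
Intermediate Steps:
c = 1/6 ≈ 0.16667
F(l) = l*(1/6 + l) (F(l) = (1/6 + l)*l = l*(1/6 + l))
((-154262 - 231104)*(Q(273, 470) - 81572) + 240329)/(-20711 + F(-549)) = ((-154262 - 231104)*(273*470 - 81572) + 240329)/(-20711 - 549*(1/6 - 549)) = (-385366*(128310 - 81572) + 240329)/(-20711 - 549*(-3293/6)) = (-385366*46738 + 240329)/(-20711 + 602619/2) = (-18011236108 + 240329)/(561197/2) = -18010995779*2/561197 = -5145998794/80171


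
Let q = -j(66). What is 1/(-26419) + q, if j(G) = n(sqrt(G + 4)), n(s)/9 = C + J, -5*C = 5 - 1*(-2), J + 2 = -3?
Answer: 7608667/132095 ≈ 57.600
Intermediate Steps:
J = -5 (J = -2 - 3 = -5)
C = -7/5 (C = -(5 - 1*(-2))/5 = -(5 + 2)/5 = -1/5*7 = -7/5 ≈ -1.4000)
n(s) = -288/5 (n(s) = 9*(-7/5 - 5) = 9*(-32/5) = -288/5)
j(G) = -288/5
q = 288/5 (q = -1*(-288/5) = 288/5 ≈ 57.600)
1/(-26419) + q = 1/(-26419) + 288/5 = -1/26419 + 288/5 = 7608667/132095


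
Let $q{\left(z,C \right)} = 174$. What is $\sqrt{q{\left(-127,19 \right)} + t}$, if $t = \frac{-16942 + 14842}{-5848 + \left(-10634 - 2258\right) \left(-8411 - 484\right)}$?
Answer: $\frac{\sqrt{142993870700660871}}{28667123} \approx 13.191$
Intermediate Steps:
$t = - \frac{525}{28667123}$ ($t = - \frac{2100}{-5848 - -114674340} = - \frac{2100}{-5848 + 114674340} = - \frac{2100}{114668492} = \left(-2100\right) \frac{1}{114668492} = - \frac{525}{28667123} \approx -1.8314 \cdot 10^{-5}$)
$\sqrt{q{\left(-127,19 \right)} + t} = \sqrt{174 - \frac{525}{28667123}} = \sqrt{\frac{4988078877}{28667123}} = \frac{\sqrt{142993870700660871}}{28667123}$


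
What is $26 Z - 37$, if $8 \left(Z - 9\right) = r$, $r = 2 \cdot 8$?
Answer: $249$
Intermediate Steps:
$r = 16$
$Z = 11$ ($Z = 9 + \frac{1}{8} \cdot 16 = 9 + 2 = 11$)
$26 Z - 37 = 26 \cdot 11 - 37 = 286 - 37 = 249$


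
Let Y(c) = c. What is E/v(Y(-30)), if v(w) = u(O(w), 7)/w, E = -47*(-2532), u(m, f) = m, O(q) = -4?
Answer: 892530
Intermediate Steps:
E = 119004
v(w) = -4/w
E/v(Y(-30)) = 119004/((-4/(-30))) = 119004/((-4*(-1/30))) = 119004/(2/15) = 119004*(15/2) = 892530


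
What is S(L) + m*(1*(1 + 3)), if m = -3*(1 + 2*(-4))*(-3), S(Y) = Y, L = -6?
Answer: -258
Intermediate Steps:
m = -63 (m = -3*(1 - 8)*(-3) = -3*(-7)*(-3) = 21*(-3) = -63)
S(L) + m*(1*(1 + 3)) = -6 - 63*(1 + 3) = -6 - 63*4 = -6 - 252 = -258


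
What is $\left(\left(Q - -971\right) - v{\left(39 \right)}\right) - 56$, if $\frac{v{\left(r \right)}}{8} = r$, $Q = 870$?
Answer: $1473$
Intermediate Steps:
$v{\left(r \right)} = 8 r$
$\left(\left(Q - -971\right) - v{\left(39 \right)}\right) - 56 = \left(\left(870 - -971\right) - 8 \cdot 39\right) - 56 = \left(\left(870 + 971\right) - 312\right) - 56 = \left(1841 - 312\right) - 56 = 1529 - 56 = 1473$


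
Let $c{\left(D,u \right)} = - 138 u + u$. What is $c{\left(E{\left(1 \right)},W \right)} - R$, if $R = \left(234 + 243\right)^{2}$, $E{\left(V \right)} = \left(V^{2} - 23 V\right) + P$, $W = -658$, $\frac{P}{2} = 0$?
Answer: $-137383$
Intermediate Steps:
$P = 0$ ($P = 2 \cdot 0 = 0$)
$E{\left(V \right)} = V^{2} - 23 V$ ($E{\left(V \right)} = \left(V^{2} - 23 V\right) + 0 = V^{2} - 23 V$)
$c{\left(D,u \right)} = - 137 u$
$R = 227529$ ($R = 477^{2} = 227529$)
$c{\left(E{\left(1 \right)},W \right)} - R = \left(-137\right) \left(-658\right) - 227529 = 90146 - 227529 = -137383$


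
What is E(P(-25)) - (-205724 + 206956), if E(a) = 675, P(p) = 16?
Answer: -557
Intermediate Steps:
E(P(-25)) - (-205724 + 206956) = 675 - (-205724 + 206956) = 675 - 1*1232 = 675 - 1232 = -557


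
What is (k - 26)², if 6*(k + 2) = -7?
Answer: 30625/36 ≈ 850.69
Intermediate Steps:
k = -19/6 (k = -2 + (⅙)*(-7) = -2 - 7/6 = -19/6 ≈ -3.1667)
(k - 26)² = (-19/6 - 26)² = (-175/6)² = 30625/36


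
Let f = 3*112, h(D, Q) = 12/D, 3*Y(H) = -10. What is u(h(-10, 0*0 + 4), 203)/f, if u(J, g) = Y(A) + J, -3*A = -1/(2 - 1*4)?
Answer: -17/1260 ≈ -0.013492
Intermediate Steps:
A = -1/6 (A = -(-1)/(3*(2 - 1*4)) = -(-1)/(3*(2 - 4)) = -(-1)/(3*(-2)) = -(-1)*(-1)/(3*2) = -1/3*1/2 = -1/6 ≈ -0.16667)
Y(H) = -10/3 (Y(H) = (1/3)*(-10) = -10/3)
u(J, g) = -10/3 + J
f = 336
u(h(-10, 0*0 + 4), 203)/f = (-10/3 + 12/(-10))/336 = (-10/3 + 12*(-1/10))*(1/336) = (-10/3 - 6/5)*(1/336) = -68/15*1/336 = -17/1260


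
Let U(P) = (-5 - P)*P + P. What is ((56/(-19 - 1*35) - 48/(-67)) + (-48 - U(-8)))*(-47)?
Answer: 1387628/1809 ≈ 767.07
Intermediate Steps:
U(P) = P + P*(-5 - P) (U(P) = P*(-5 - P) + P = P + P*(-5 - P))
((56/(-19 - 1*35) - 48/(-67)) + (-48 - U(-8)))*(-47) = ((56/(-19 - 1*35) - 48/(-67)) + (-48 - (-1)*(-8)*(4 - 8)))*(-47) = ((56/(-19 - 35) - 48*(-1/67)) + (-48 - (-1)*(-8)*(-4)))*(-47) = ((56/(-54) + 48/67) + (-48 - 1*(-32)))*(-47) = ((56*(-1/54) + 48/67) + (-48 + 32))*(-47) = ((-28/27 + 48/67) - 16)*(-47) = (-580/1809 - 16)*(-47) = -29524/1809*(-47) = 1387628/1809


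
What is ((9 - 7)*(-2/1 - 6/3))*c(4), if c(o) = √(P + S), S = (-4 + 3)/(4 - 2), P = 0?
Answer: -4*I*√2 ≈ -5.6569*I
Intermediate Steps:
S = -½ (S = -1/2 = -1*½ = -½ ≈ -0.50000)
c(o) = I*√2/2 (c(o) = √(0 - ½) = √(-½) = I*√2/2)
((9 - 7)*(-2/1 - 6/3))*c(4) = ((9 - 7)*(-2/1 - 6/3))*(I*√2/2) = (2*(-2*1 - 6*⅓))*(I*√2/2) = (2*(-2 - 2))*(I*√2/2) = (2*(-4))*(I*√2/2) = -4*I*√2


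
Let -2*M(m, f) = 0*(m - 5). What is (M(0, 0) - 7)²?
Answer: 49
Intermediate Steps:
M(m, f) = 0 (M(m, f) = -0*(m - 5) = -0*(-5 + m) = -½*0 = 0)
(M(0, 0) - 7)² = (0 - 7)² = (-7)² = 49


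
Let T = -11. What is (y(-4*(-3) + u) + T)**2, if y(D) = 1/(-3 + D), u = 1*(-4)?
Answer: 2916/25 ≈ 116.64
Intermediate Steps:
u = -4
(y(-4*(-3) + u) + T)**2 = (1/(-3 + (-4*(-3) - 4)) - 11)**2 = (1/(-3 + (12 - 4)) - 11)**2 = (1/(-3 + 8) - 11)**2 = (1/5 - 11)**2 = (-54/5)**2 = 2916/25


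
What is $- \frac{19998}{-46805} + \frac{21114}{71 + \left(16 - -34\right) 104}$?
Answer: $\frac{33140916}{7476035} \approx 4.433$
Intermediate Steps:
$- \frac{19998}{-46805} + \frac{21114}{71 + \left(16 - -34\right) 104} = \left(-19998\right) \left(- \frac{1}{46805}\right) + \frac{21114}{71 + \left(16 + 34\right) 104} = \frac{1818}{4255} + \frac{21114}{71 + 50 \cdot 104} = \frac{1818}{4255} + \frac{21114}{71 + 5200} = \frac{1818}{4255} + \frac{21114}{5271} = \frac{1818}{4255} + 21114 \cdot \frac{1}{5271} = \frac{1818}{4255} + \frac{7038}{1757} = \frac{33140916}{7476035}$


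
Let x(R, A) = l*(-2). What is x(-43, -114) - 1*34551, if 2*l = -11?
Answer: -34540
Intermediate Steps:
l = -11/2 (l = (½)*(-11) = -11/2 ≈ -5.5000)
x(R, A) = 11 (x(R, A) = -11/2*(-2) = 11)
x(-43, -114) - 1*34551 = 11 - 1*34551 = 11 - 34551 = -34540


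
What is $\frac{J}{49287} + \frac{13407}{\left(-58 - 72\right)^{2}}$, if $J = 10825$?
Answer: $\frac{843733309}{832950300} \approx 1.0129$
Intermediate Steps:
$\frac{J}{49287} + \frac{13407}{\left(-58 - 72\right)^{2}} = \frac{10825}{49287} + \frac{13407}{\left(-58 - 72\right)^{2}} = 10825 \cdot \frac{1}{49287} + \frac{13407}{\left(-130\right)^{2}} = \frac{10825}{49287} + \frac{13407}{16900} = \frac{843733309}{832950300}$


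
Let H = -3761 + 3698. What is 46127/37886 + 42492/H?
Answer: -535648637/795606 ≈ -673.26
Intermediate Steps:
H = -63
46127/37886 + 42492/H = 46127/37886 + 42492/(-63) = 46127*(1/37886) + 42492*(-1/63) = 46127/37886 - 14164/21 = -535648637/795606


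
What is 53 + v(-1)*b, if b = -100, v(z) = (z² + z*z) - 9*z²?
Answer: 753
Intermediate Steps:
v(z) = -7*z² (v(z) = (z² + z²) - 9*z² = 2*z² - 9*z² = -7*z²)
53 + v(-1)*b = 53 - 7*(-1)²*(-100) = 53 - 7*1*(-100) = 53 - 7*(-100) = 53 + 700 = 753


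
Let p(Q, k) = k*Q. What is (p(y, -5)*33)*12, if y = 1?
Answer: -1980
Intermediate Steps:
p(Q, k) = Q*k
(p(y, -5)*33)*12 = ((1*(-5))*33)*12 = -5*33*12 = -165*12 = -1980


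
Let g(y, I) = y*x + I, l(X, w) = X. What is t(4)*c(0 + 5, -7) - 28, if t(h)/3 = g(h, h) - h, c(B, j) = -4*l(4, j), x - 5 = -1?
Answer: -796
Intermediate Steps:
x = 4 (x = 5 - 1 = 4)
g(y, I) = I + 4*y (g(y, I) = y*4 + I = 4*y + I = I + 4*y)
c(B, j) = -16 (c(B, j) = -4*4 = -16)
t(h) = 12*h (t(h) = 3*((h + 4*h) - h) = 3*(5*h - h) = 3*(4*h) = 12*h)
t(4)*c(0 + 5, -7) - 28 = (12*4)*(-16) - 28 = 48*(-16) - 28 = -768 - 28 = -796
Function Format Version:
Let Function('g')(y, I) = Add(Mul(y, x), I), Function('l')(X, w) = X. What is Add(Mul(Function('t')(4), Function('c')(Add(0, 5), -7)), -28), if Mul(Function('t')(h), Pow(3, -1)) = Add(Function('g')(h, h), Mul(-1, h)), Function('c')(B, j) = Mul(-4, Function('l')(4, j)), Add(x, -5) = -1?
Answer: -796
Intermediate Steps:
x = 4 (x = Add(5, -1) = 4)
Function('g')(y, I) = Add(I, Mul(4, y)) (Function('g')(y, I) = Add(Mul(y, 4), I) = Add(Mul(4, y), I) = Add(I, Mul(4, y)))
Function('c')(B, j) = -16 (Function('c')(B, j) = Mul(-4, 4) = -16)
Function('t')(h) = Mul(12, h) (Function('t')(h) = Mul(3, Add(Add(h, Mul(4, h)), Mul(-1, h))) = Mul(3, Add(Mul(5, h), Mul(-1, h))) = Mul(3, Mul(4, h)) = Mul(12, h))
Add(Mul(Function('t')(4), Function('c')(Add(0, 5), -7)), -28) = Add(Mul(Mul(12, 4), -16), -28) = Add(Mul(48, -16), -28) = Add(-768, -28) = -796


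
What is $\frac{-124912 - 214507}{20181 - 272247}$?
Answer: $\frac{339419}{252066} \approx 1.3465$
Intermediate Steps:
$\frac{-124912 - 214507}{20181 - 272247} = \frac{-124912 - 214507}{-252066} = \left(-124912 - 214507\right) \left(- \frac{1}{252066}\right) = \left(-339419\right) \left(- \frac{1}{252066}\right) = \frac{339419}{252066}$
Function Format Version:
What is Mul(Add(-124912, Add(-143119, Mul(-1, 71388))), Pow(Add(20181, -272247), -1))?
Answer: Rational(339419, 252066) ≈ 1.3465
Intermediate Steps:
Mul(Add(-124912, Add(-143119, Mul(-1, 71388))), Pow(Add(20181, -272247), -1)) = Mul(Add(-124912, Add(-143119, -71388)), Pow(-252066, -1)) = Mul(Add(-124912, -214507), Rational(-1, 252066)) = Mul(-339419, Rational(-1, 252066)) = Rational(339419, 252066)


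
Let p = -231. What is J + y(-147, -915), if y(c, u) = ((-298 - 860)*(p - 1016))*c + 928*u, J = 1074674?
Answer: -212046268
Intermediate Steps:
y(c, u) = 928*u + 1444026*c (y(c, u) = ((-298 - 860)*(-231 - 1016))*c + 928*u = (-1158*(-1247))*c + 928*u = 1444026*c + 928*u = 928*u + 1444026*c)
J + y(-147, -915) = 1074674 + (928*(-915) + 1444026*(-147)) = 1074674 + (-849120 - 212271822) = 1074674 - 213120942 = -212046268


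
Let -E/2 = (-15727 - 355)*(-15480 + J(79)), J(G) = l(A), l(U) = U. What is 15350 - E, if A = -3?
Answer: 498010562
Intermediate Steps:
J(G) = -3
E = -497995212 (E = -2*(-15727 - 355)*(-15480 - 3) = -(-32164)*(-15483) = -2*248997606 = -497995212)
15350 - E = 15350 - 1*(-497995212) = 15350 + 497995212 = 498010562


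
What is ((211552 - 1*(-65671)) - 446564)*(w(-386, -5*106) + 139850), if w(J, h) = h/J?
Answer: -4570736273415/193 ≈ -2.3683e+10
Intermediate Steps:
((211552 - 1*(-65671)) - 446564)*(w(-386, -5*106) + 139850) = ((211552 - 1*(-65671)) - 446564)*(-5*106/(-386) + 139850) = ((211552 + 65671) - 446564)*(-530*(-1/386) + 139850) = (277223 - 446564)*(265/193 + 139850) = -169341*26991315/193 = -4570736273415/193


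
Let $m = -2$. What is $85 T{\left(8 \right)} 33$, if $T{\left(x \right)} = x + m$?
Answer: $16830$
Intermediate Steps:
$T{\left(x \right)} = -2 + x$ ($T{\left(x \right)} = x - 2 = -2 + x$)
$85 T{\left(8 \right)} 33 = 85 \left(-2 + 8\right) 33 = 85 \cdot 6 \cdot 33 = 510 \cdot 33 = 16830$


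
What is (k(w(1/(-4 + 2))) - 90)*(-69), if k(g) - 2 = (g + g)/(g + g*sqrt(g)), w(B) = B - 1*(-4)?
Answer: 30636/5 - 138*sqrt(14)/5 ≈ 6023.9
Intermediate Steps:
w(B) = 4 + B (w(B) = B + 4 = 4 + B)
k(g) = 2 + 2*g/(g + g**(3/2)) (k(g) = 2 + (g + g)/(g + g*sqrt(g)) = 2 + (2*g)/(g + g**(3/2)) = 2 + 2*g/(g + g**(3/2)))
(k(w(1/(-4 + 2))) - 90)*(-69) = (2*((4 + 1/(-4 + 2))**(3/2) + 2*(4 + 1/(-4 + 2)))/((4 + 1/(-4 + 2)) + (4 + 1/(-4 + 2))**(3/2)) - 90)*(-69) = (2*((4 + 1/(-2))**(3/2) + 2*(4 + 1/(-2)))/((4 + 1/(-2)) + (4 + 1/(-2))**(3/2)) - 90)*(-69) = (2*((4 - 1/2)**(3/2) + 2*(4 - 1/2))/((4 - 1/2) + (4 - 1/2)**(3/2)) - 90)*(-69) = (2*((7/2)**(3/2) + 2*(7/2))/(7/2 + (7/2)**(3/2)) - 90)*(-69) = (2*(7*sqrt(14)/4 + 7)/(7/2 + 7*sqrt(14)/4) - 90)*(-69) = (2*(7 + 7*sqrt(14)/4)/(7/2 + 7*sqrt(14)/4) - 90)*(-69) = (-90 + 2*(7 + 7*sqrt(14)/4)/(7/2 + 7*sqrt(14)/4))*(-69) = 6210 - 138*(7 + 7*sqrt(14)/4)/(7/2 + 7*sqrt(14)/4)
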